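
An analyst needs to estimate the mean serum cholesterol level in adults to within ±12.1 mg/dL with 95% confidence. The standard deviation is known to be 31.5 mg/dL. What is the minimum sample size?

For a mean, the margin of error is E = z·σ/√n, so n = (zσ/E)².
At 95% confidence, z = 1.960.
n = (1.960 × 31.5 / 12.1)² = 26.04
Round up: n = 27.

27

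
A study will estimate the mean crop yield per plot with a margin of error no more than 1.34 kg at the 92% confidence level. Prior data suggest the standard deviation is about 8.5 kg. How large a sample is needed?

124

For a mean, the margin of error is E = z·σ/√n, so n = (zσ/E)².
At 92% confidence, z = 1.751.
n = (1.751 × 8.5 / 1.34)² = 123.37
Round up: n = 124.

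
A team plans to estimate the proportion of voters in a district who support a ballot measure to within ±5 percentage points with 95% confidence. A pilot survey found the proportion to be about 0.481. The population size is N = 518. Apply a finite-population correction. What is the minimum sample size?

For a proportion with margin E = 0.05 at 95% confidence, z = 1.960.
n = p̂(1−p̂)(z/E)² = 0.481 × 0.519 × (1.960/0.05)² = 383.61 — call this n₀.
Finite-population correction with N = 518: n = n₀ / (1 + (n₀−1)/N) = 383.61 / 1.739 = 220.59
Round up: n = 221.

221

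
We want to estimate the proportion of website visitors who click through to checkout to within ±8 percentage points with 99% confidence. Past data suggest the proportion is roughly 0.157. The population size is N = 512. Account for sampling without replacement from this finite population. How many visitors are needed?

For a proportion with margin E = 0.08 at 99% confidence, z = 2.576.
n = p̂(1−p̂)(z/E)² = 0.157 × 0.843 × (2.576/0.08)² = 137.23 — call this n₀.
Finite-population correction with N = 512: n = n₀ / (1 + (n₀−1)/N) = 137.23 / 1.266 = 108.40
Round up: n = 109.

109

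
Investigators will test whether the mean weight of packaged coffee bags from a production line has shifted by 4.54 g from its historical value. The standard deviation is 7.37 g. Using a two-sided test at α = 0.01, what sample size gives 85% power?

35

For a one-sample z-test, n = ((z_{α/2} + z_β)·σ/δ)².
z_{α/2} = 2.576 (two-sided α = 0.01); z_β = 1.036 (power 85% → β = 0.15).
n = (3.612 × 7.37 / 4.54)² = 34.38
Round up: n = 35.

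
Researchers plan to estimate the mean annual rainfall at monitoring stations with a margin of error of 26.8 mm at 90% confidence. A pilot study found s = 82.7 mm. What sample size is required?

n = 26

For a mean, the margin of error is E = z·σ/√n, so n = (zσ/E)².
At 90% confidence, z = 1.645.
n = (1.645 × 82.7 / 26.8)² = 25.77
Round up: n = 26.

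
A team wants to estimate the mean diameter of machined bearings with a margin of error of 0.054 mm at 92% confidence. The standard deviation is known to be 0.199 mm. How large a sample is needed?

42

For a mean, the margin of error is E = z·σ/√n, so n = (zσ/E)².
At 92% confidence, z = 1.751.
n = (1.751 × 0.199 / 0.054)² = 41.64
Round up: n = 42.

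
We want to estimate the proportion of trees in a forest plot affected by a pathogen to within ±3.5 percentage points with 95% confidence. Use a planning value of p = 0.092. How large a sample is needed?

n = 262

For a proportion with margin E = 0.035 at 95% confidence, z = 1.960.
n = p̂(1−p̂)(z/E)² = 0.092 × 0.908 × (1.960/0.035)² = 261.97
Round up: n = 262.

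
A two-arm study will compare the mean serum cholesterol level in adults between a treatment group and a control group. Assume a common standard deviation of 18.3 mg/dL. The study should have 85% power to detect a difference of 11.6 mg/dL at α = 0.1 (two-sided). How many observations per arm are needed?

For two equal groups, n per group = 2·((z_{α/2} + z_β)·σ/δ)².
z_{α/2} = 1.645; z_β = 1.036 (power 85%).
n = 2 × (2.681 × 18.3 / 11.6)² = 2 × 17.89 = 35.78
Round up: n = 36 per group.

36 per group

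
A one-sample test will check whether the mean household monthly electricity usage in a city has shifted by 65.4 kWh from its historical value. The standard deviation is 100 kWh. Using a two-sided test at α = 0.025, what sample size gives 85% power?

For a one-sample z-test, n = ((z_{α/2} + z_β)·σ/δ)².
z_{α/2} = 2.241 (two-sided α = 0.025); z_β = 1.036 (power 85% → β = 0.15).
n = (3.277 × 100 / 65.4)² = 25.11
Round up: n = 26.

26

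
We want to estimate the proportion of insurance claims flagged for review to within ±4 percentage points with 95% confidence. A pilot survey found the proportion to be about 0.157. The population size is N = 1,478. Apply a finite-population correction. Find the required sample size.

For a proportion with margin E = 0.04 at 95% confidence, z = 1.960.
n = p̂(1−p̂)(z/E)² = 0.157 × 0.843 × (1.960/0.04)² = 317.77 — call this n₀.
Finite-population correction with N = 1,478: n = n₀ / (1 + (n₀−1)/N) = 317.77 / 1.214 = 261.75
Round up: n = 262.

262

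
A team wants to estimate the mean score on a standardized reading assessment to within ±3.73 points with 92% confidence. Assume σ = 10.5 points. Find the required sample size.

For a mean, the margin of error is E = z·σ/√n, so n = (zσ/E)².
At 92% confidence, z = 1.751.
n = (1.751 × 10.5 / 3.73)² = 24.30
Round up: n = 25.

n = 25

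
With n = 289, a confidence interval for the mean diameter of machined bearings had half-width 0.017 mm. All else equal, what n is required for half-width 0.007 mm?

1705

Margin of error scales as 1/√n, so n₂ = n₁·(E₁/E₂)².
n₂ = 289 × (0.017/0.007)² = 289 × 5.898 = 1704.52
Round up: n₂ = 1705.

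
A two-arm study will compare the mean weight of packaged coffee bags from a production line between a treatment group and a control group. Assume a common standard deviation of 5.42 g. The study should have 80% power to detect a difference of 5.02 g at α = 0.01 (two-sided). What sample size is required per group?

For two equal groups, n per group = 2·((z_{α/2} + z_β)·σ/δ)².
z_{α/2} = 2.576; z_β = 0.842 (power 80%).
n = 2 × (3.418 × 5.42 / 5.02)² = 2 × 13.62 = 27.24
Round up: n = 28 per group.

28 per group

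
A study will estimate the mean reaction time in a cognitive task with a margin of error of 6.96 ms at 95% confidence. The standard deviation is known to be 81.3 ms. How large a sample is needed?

For a mean, the margin of error is E = z·σ/√n, so n = (zσ/E)².
At 95% confidence, z = 1.960.
n = (1.960 × 81.3 / 6.96)² = 524.17
Round up: n = 525.

525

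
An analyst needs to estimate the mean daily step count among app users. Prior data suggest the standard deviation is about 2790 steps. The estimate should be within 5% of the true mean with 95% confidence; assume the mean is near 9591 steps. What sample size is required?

For a mean, the margin of error is E = z·σ/√n, so n = (zσ/E)².
At 95% confidence, z = 1.960.
E = 5% of 9591 = 479.6 steps.
n = (1.960 × 2790 / 479.6)² = 130.03
Round up: n = 131.

n = 131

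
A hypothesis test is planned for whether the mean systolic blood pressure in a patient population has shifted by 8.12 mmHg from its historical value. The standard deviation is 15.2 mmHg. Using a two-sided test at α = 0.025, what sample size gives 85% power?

For a one-sample z-test, n = ((z_{α/2} + z_β)·σ/δ)².
z_{α/2} = 2.241 (two-sided α = 0.025); z_β = 1.036 (power 85% → β = 0.15).
n = (3.277 × 15.2 / 8.12)² = 37.63
Round up: n = 38.

38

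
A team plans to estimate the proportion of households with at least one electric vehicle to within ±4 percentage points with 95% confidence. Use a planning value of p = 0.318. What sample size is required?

For a proportion with margin E = 0.04 at 95% confidence, z = 1.960.
n = p̂(1−p̂)(z/E)² = 0.318 × 0.682 × (1.960/0.04)² = 520.72
Round up: n = 521.

521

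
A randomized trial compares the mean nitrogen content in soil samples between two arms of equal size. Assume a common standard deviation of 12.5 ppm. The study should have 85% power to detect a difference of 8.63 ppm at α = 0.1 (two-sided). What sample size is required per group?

31 per group

For two equal groups, n per group = 2·((z_{α/2} + z_β)·σ/δ)².
z_{α/2} = 1.645; z_β = 1.036 (power 85%).
n = 2 × (2.681 × 12.5 / 8.63)² = 2 × 15.08 = 30.16
Round up: n = 31 per group.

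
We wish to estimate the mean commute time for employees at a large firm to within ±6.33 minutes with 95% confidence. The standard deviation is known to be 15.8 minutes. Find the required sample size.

24

For a mean, the margin of error is E = z·σ/√n, so n = (zσ/E)².
At 95% confidence, z = 1.960.
n = (1.960 × 15.8 / 6.33)² = 23.93
Round up: n = 24.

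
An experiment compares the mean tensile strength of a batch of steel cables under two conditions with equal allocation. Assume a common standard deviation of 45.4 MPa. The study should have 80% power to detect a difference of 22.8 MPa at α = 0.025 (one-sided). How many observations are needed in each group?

63 per group

For two equal groups, n per group = 2·((z_α + z_β)·σ/δ)².
z_α = 1.960; z_β = 0.842 (power 80%).
n = 2 × (2.802 × 45.4 / 22.8)² = 2 × 31.13 = 62.26
Round up: n = 63 per group.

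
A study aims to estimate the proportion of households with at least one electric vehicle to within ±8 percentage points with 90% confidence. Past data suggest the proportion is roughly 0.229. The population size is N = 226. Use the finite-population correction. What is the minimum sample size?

For a proportion with margin E = 0.08 at 90% confidence, z = 1.645.
n = p̂(1−p̂)(z/E)² = 0.229 × 0.771 × (1.645/0.08)² = 74.65 — call this n₀.
Finite-population correction with N = 226: n = n₀ / (1 + (n₀−1)/N) = 74.65 / 1.326 = 56.30
Round up: n = 57.

57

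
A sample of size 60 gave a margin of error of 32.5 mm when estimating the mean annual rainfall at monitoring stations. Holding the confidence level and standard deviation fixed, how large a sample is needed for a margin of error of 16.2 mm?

242

Margin of error scales as 1/√n, so n₂ = n₁·(E₁/E₂)².
n₂ = 60 × (32.5/16.2)² = 60 × 4.025 = 241.50
Round up: n₂ = 242.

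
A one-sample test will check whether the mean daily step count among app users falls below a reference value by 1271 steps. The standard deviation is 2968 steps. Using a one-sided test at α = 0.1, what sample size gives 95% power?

47

For a one-sample z-test, n = ((z_α + z_β)·σ/δ)².
z_α = 1.282 (one-sided α = 0.1); z_β = 1.645 (power 95% → β = 0.05).
n = (2.927 × 2968 / 1271)² = 46.72
Round up: n = 47.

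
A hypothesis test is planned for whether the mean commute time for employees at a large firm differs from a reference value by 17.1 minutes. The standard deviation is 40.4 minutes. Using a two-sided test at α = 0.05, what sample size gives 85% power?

51

For a one-sample z-test, n = ((z_{α/2} + z_β)·σ/δ)².
z_{α/2} = 1.960 (two-sided α = 0.05); z_β = 1.036 (power 85% → β = 0.15).
n = (2.996 × 40.4 / 17.1)² = 50.10
Round up: n = 51.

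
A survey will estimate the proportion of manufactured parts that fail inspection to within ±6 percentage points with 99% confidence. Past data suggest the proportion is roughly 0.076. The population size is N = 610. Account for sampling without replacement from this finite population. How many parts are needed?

For a proportion with margin E = 0.06 at 99% confidence, z = 2.576.
n = p̂(1−p̂)(z/E)² = 0.076 × 0.924 × (2.576/0.06)² = 129.44 — call this n₀.
Finite-population correction with N = 610: n = n₀ / (1 + (n₀−1)/N) = 129.44 / 1.211 = 106.89
Round up: n = 107.

107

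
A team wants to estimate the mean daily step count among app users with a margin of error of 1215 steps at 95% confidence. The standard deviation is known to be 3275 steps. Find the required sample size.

28

For a mean, the margin of error is E = z·σ/√n, so n = (zσ/E)².
At 95% confidence, z = 1.960.
n = (1.960 × 3275 / 1215)² = 27.91
Round up: n = 28.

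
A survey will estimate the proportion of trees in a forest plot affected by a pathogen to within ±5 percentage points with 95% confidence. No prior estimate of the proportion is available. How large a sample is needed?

For a proportion with margin E = 0.05 at 95% confidence, z = 1.960.
With no prior estimate, use p = 0.5, which maximizes p(1−p) at 0.25.
n = 0.25 × (z/E)² = 0.25 × (1.960/0.05)² = 384.16
Round up: n = 385.

385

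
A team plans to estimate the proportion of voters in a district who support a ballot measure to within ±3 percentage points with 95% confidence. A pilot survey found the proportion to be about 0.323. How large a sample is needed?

934

For a proportion with margin E = 0.03 at 95% confidence, z = 1.960.
n = p̂(1−p̂)(z/E)² = 0.323 × 0.677 × (1.960/0.03)² = 933.39
Round up: n = 934.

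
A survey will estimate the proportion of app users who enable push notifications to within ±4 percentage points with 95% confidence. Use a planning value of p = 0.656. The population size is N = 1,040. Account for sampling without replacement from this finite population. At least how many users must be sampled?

357

For a proportion with margin E = 0.04 at 95% confidence, z = 1.960.
n = p̂(1−p̂)(z/E)² = 0.656 × 0.344 × (1.960/0.04)² = 541.82 — call this n₀.
Finite-population correction with N = 1,040: n = n₀ / (1 + (n₀−1)/N) = 541.82 / 1.52 = 356.46
Round up: n = 357.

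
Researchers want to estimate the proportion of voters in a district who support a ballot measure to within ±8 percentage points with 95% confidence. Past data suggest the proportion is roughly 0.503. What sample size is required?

For a proportion with margin E = 0.08 at 95% confidence, z = 1.960.
n = p̂(1−p̂)(z/E)² = 0.503 × 0.497 × (1.960/0.08)² = 150.06
Round up: n = 151.

151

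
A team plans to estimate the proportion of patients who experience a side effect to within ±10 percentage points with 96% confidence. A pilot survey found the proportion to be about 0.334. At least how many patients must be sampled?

For a proportion with margin E = 0.1 at 96% confidence, z = 2.054.
n = p̂(1−p̂)(z/E)² = 0.334 × 0.666 × (2.054/0.1)² = 93.85
Round up: n = 94.

94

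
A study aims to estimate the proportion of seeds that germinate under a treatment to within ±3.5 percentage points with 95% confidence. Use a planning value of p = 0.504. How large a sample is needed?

For a proportion with margin E = 0.035 at 95% confidence, z = 1.960.
n = p̂(1−p̂)(z/E)² = 0.504 × 0.496 × (1.960/0.035)² = 783.95
Round up: n = 784.

784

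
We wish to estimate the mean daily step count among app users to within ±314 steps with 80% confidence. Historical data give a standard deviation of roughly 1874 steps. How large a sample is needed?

n = 59

For a mean, the margin of error is E = z·σ/√n, so n = (zσ/E)².
At 80% confidence, z = 1.282.
n = (1.282 × 1874 / 314)² = 58.54
Round up: n = 59.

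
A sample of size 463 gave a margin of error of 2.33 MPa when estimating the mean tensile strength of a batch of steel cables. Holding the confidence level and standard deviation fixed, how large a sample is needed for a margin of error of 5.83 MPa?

74

Margin of error scales as 1/√n, so n₂ = n₁·(E₁/E₂)².
n₂ = 463 × (2.33/5.83)² = 463 × 0.1597 = 73.94
Round up: n₂ = 74.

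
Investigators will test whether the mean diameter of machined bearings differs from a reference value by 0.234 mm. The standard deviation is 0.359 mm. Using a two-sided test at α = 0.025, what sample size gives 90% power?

For a one-sample z-test, n = ((z_{α/2} + z_β)·σ/δ)².
z_{α/2} = 2.241 (two-sided α = 0.025); z_β = 1.282 (power 90% → β = 0.1).
n = (3.523 × 0.359 / 0.234)² = 29.21
Round up: n = 30.

30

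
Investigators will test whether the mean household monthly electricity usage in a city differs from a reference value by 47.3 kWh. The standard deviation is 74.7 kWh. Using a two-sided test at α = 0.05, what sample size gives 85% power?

23

For a one-sample z-test, n = ((z_{α/2} + z_β)·σ/δ)².
z_{α/2} = 1.960 (two-sided α = 0.05); z_β = 1.036 (power 85% → β = 0.15).
n = (2.996 × 74.7 / 47.3)² = 22.39
Round up: n = 23.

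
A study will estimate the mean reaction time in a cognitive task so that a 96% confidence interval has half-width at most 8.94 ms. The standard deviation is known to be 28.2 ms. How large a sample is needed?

For a mean, the margin of error is E = z·σ/√n, so n = (zσ/E)².
At 96% confidence, z = 2.054.
n = (2.054 × 28.2 / 8.94)² = 41.98
Round up: n = 42.

42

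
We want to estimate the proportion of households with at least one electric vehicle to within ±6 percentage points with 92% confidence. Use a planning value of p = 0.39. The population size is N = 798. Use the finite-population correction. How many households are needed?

For a proportion with margin E = 0.06 at 92% confidence, z = 1.751.
n = p̂(1−p̂)(z/E)² = 0.39 × 0.61 × (1.751/0.06)² = 202.61 — call this n₀.
Finite-population correction with N = 798: n = n₀ / (1 + (n₀−1)/N) = 202.61 / 1.253 = 161.70
Round up: n = 162.

n = 162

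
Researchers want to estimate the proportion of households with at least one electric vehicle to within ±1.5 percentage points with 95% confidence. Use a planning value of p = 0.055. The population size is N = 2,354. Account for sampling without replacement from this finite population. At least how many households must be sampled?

For a proportion with margin E = 0.015 at 95% confidence, z = 1.960.
n = p̂(1−p̂)(z/E)² = 0.055 × 0.945 × (1.960/0.015)² = 887.41 — call this n₀.
Finite-population correction with N = 2,354: n = n₀ / (1 + (n₀−1)/N) = 887.41 / 1.377 = 644.45
Round up: n = 645.

645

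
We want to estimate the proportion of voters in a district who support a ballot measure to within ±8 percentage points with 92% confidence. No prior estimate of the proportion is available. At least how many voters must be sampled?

For a proportion with margin E = 0.08 at 92% confidence, z = 1.751.
With no prior estimate, use p = 0.5, which maximizes p(1−p) at 0.25.
n = 0.25 × (z/E)² = 0.25 × (1.751/0.08)² = 119.77
Round up: n = 120.

120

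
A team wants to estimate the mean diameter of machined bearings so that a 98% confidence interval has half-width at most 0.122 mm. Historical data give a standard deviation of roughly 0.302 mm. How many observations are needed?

For a mean, the margin of error is E = z·σ/√n, so n = (zσ/E)².
At 98% confidence, z = 2.326.
n = (2.326 × 0.302 / 0.122)² = 33.15
Round up: n = 34.

34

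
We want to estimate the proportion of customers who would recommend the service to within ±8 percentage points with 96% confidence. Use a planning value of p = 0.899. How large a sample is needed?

n = 60

For a proportion with margin E = 0.08 at 96% confidence, z = 2.054.
n = p̂(1−p̂)(z/E)² = 0.899 × 0.101 × (2.054/0.08)² = 59.86
Round up: n = 60.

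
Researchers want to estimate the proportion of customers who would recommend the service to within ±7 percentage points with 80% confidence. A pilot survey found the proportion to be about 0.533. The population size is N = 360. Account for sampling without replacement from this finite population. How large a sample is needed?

68

For a proportion with margin E = 0.07 at 80% confidence, z = 1.282.
n = p̂(1−p̂)(z/E)² = 0.533 × 0.467 × (1.282/0.07)² = 83.49 — call this n₀.
Finite-population correction with N = 360: n = n₀ / (1 + (n₀−1)/N) = 83.49 / 1.229 = 67.93
Round up: n = 68.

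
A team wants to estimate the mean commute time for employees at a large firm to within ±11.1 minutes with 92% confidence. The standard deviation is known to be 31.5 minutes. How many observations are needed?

25

For a mean, the margin of error is E = z·σ/√n, so n = (zσ/E)².
At 92% confidence, z = 1.751.
n = (1.751 × 31.5 / 11.1)² = 24.69
Round up: n = 25.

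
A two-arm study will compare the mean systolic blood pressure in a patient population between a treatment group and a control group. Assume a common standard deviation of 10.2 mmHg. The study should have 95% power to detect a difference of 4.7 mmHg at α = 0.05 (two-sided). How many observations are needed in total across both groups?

246 total

For two equal groups, n per group = 2·((z_{α/2} + z_β)·σ/δ)².
z_{α/2} = 1.960; z_β = 1.645 (power 95%).
n = 2 × (3.605 × 10.2 / 4.7)² = 2 × 61.21 = 122.42
Round up: n = 123 per group.
Total across both groups: 2 × 123 = 246.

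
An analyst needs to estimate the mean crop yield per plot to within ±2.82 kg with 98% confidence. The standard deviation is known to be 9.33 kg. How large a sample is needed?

For a mean, the margin of error is E = z·σ/√n, so n = (zσ/E)².
At 98% confidence, z = 2.326.
n = (2.326 × 9.33 / 2.82)² = 59.22
Round up: n = 60.

60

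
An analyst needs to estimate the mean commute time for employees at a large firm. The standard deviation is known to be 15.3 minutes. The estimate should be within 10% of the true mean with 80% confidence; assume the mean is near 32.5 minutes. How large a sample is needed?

For a mean, the margin of error is E = z·σ/√n, so n = (zσ/E)².
At 80% confidence, z = 1.282.
E = 10% of 32.5 = 3.25 minutes.
n = (1.282 × 15.3 / 3.25)² = 36.42
Round up: n = 37.

37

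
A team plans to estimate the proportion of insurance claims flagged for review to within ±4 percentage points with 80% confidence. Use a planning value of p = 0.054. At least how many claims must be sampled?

53

For a proportion with margin E = 0.04 at 80% confidence, z = 1.282.
n = p̂(1−p̂)(z/E)² = 0.054 × 0.946 × (1.282/0.04)² = 52.47
Round up: n = 53.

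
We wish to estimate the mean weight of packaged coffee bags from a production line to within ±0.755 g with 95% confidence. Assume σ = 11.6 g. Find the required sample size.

907

For a mean, the margin of error is E = z·σ/√n, so n = (zσ/E)².
At 95% confidence, z = 1.960.
n = (1.960 × 11.6 / 0.755)² = 906.85
Round up: n = 907.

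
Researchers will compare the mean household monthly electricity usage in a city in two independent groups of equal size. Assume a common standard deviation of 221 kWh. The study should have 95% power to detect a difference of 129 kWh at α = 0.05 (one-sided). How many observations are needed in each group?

64 per group

For two equal groups, n per group = 2·((z_α + z_β)·σ/δ)².
z_α = 1.645; z_β = 1.645 (power 95%).
n = 2 × (3.290 × 221 / 129)² = 2 × 31.77 = 63.54
Round up: n = 64 per group.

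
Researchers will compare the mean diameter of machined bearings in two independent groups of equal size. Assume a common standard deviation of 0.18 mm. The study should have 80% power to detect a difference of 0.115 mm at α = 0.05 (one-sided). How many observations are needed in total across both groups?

For two equal groups, n per group = 2·((z_α + z_β)·σ/δ)².
z_α = 1.645; z_β = 0.842 (power 80%).
n = 2 × (2.487 × 0.18 / 0.115)² = 2 × 15.15 = 30.30
Round up: n = 31 per group.
Total across both groups: 2 × 31 = 62.

62 total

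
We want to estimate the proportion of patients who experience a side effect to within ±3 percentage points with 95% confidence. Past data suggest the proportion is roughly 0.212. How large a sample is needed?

For a proportion with margin E = 0.03 at 95% confidence, z = 1.960.
n = p̂(1−p̂)(z/E)² = 0.212 × 0.788 × (1.960/0.03)² = 713.07
Round up: n = 714.

714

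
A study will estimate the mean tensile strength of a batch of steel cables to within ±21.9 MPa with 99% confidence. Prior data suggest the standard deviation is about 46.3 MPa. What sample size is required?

30

For a mean, the margin of error is E = z·σ/√n, so n = (zσ/E)².
At 99% confidence, z = 2.576.
n = (2.576 × 46.3 / 21.9)² = 29.66
Round up: n = 30.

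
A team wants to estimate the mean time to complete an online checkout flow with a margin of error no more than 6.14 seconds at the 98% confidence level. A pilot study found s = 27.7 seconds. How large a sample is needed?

n = 111

For a mean, the margin of error is E = z·σ/√n, so n = (zσ/E)².
At 98% confidence, z = 2.326.
n = (2.326 × 27.7 / 6.14)² = 110.11
Round up: n = 111.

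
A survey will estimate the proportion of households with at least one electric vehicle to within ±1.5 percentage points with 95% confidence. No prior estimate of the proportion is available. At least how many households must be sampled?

For a proportion with margin E = 0.015 at 95% confidence, z = 1.960.
With no prior estimate, use p = 0.5, which maximizes p(1−p) at 0.25.
n = 0.25 × (z/E)² = 0.25 × (1.960/0.015)² = 4268.44
Round up: n = 4269.

4269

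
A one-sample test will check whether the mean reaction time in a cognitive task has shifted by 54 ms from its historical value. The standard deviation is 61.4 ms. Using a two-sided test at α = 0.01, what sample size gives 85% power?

For a one-sample z-test, n = ((z_{α/2} + z_β)·σ/δ)².
z_{α/2} = 2.576 (two-sided α = 0.01); z_β = 1.036 (power 85% → β = 0.15).
n = (3.612 × 61.4 / 54)² = 16.87
Round up: n = 17.

17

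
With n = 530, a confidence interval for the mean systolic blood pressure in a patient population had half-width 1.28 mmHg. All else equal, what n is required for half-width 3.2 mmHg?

85

Margin of error scales as 1/√n, so n₂ = n₁·(E₁/E₂)².
n₂ = 530 × (1.28/3.2)² = 530 × 0.16 = 84.80
Round up: n₂ = 85.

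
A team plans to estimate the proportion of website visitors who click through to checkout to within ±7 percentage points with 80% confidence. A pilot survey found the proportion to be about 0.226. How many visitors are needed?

For a proportion with margin E = 0.07 at 80% confidence, z = 1.282.
n = p̂(1−p̂)(z/E)² = 0.226 × 0.774 × (1.282/0.07)² = 58.67
Round up: n = 59.

59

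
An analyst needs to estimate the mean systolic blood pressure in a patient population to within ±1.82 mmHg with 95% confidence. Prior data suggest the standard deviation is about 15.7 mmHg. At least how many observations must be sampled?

For a mean, the margin of error is E = z·σ/√n, so n = (zσ/E)².
At 95% confidence, z = 1.960.
n = (1.960 × 15.7 / 1.82)² = 285.87
Round up: n = 286.

n = 286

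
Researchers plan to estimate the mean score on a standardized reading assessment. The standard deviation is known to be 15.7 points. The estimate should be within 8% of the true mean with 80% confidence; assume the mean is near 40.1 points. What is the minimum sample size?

For a mean, the margin of error is E = z·σ/√n, so n = (zσ/E)².
At 80% confidence, z = 1.282.
E = 8% of 40.1 = 3.208 points.
n = (1.282 × 15.7 / 3.208)² = 39.36
Round up: n = 40.

40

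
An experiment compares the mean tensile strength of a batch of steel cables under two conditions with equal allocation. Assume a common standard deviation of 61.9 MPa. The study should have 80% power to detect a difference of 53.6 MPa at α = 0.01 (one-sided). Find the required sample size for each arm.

For two equal groups, n per group = 2·((z_α + z_β)·σ/δ)².
z_α = 2.326; z_β = 0.842 (power 80%).
n = 2 × (3.168 × 61.9 / 53.6)² = 2 × 13.39 = 26.78
Round up: n = 27 per group.

27 per group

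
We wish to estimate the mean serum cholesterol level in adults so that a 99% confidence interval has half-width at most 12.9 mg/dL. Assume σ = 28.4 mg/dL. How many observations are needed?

33

For a mean, the margin of error is E = z·σ/√n, so n = (zσ/E)².
At 99% confidence, z = 2.576.
n = (2.576 × 28.4 / 12.9)² = 32.16
Round up: n = 33.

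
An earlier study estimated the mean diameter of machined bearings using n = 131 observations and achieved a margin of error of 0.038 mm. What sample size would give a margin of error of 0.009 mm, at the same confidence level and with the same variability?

n = 2336

Margin of error scales as 1/√n, so n₂ = n₁·(E₁/E₂)².
n₂ = 131 × (0.038/0.009)² = 131 × 17.83 = 2335.73
Round up: n₂ = 2336.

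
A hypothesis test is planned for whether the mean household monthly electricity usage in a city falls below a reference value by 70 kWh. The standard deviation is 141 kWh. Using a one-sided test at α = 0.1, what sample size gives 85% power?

n = 22

For a one-sample z-test, n = ((z_α + z_β)·σ/δ)².
z_α = 1.282 (one-sided α = 0.1); z_β = 1.036 (power 85% → β = 0.15).
n = (2.318 × 141 / 70)² = 21.80
Round up: n = 22.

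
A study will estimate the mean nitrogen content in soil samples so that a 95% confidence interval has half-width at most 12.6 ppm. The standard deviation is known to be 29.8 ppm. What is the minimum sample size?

22

For a mean, the margin of error is E = z·σ/√n, so n = (zσ/E)².
At 95% confidence, z = 1.960.
n = (1.960 × 29.8 / 12.6)² = 21.49
Round up: n = 22.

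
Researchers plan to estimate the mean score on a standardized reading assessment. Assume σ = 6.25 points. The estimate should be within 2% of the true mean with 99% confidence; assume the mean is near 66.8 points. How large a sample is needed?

For a mean, the margin of error is E = z·σ/√n, so n = (zσ/E)².
At 99% confidence, z = 2.576.
E = 2% of 66.8 = 1.336 points.
n = (2.576 × 6.25 / 1.336)² = 145.22
Round up: n = 146.

n = 146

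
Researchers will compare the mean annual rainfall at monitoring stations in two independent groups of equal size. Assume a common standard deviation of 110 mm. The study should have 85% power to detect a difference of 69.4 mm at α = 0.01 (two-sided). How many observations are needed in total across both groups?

For two equal groups, n per group = 2·((z_{α/2} + z_β)·σ/δ)².
z_{α/2} = 2.576; z_β = 1.036 (power 85%).
n = 2 × (3.612 × 110 / 69.4)² = 2 × 32.78 = 65.56
Round up: n = 66 per group.
Total across both groups: 2 × 66 = 132.

132 total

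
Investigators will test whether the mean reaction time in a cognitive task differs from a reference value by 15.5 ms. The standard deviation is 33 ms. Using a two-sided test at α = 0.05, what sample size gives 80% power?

n = 36

For a one-sample z-test, n = ((z_{α/2} + z_β)·σ/δ)².
z_{α/2} = 1.960 (two-sided α = 0.05); z_β = 0.842 (power 80% → β = 0.2).
n = (2.802 × 33 / 15.5)² = 35.59
Round up: n = 36.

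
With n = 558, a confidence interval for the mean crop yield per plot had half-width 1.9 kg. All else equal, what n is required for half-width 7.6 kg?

Margin of error scales as 1/√n, so n₂ = n₁·(E₁/E₂)².
n₂ = 558 × (1.9/7.6)² = 558 × 0.0625 = 34.88
Round up: n₂ = 35.

35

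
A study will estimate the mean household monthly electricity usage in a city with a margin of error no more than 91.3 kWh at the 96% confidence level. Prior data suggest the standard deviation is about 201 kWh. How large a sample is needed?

For a mean, the margin of error is E = z·σ/√n, so n = (zσ/E)².
At 96% confidence, z = 2.054.
n = (2.054 × 201 / 91.3)² = 20.45
Round up: n = 21.

n = 21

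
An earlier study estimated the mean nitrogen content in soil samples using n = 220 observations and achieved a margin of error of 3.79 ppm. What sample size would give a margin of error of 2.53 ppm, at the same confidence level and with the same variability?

Margin of error scales as 1/√n, so n₂ = n₁·(E₁/E₂)².
n₂ = 220 × (3.79/2.53)² = 220 × 2.244 = 493.68
Round up: n₂ = 494.

n = 494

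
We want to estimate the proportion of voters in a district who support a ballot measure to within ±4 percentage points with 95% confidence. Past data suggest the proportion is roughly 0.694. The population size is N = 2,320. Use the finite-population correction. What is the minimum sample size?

For a proportion with margin E = 0.04 at 95% confidence, z = 1.960.
n = p̂(1−p̂)(z/E)² = 0.694 × 0.306 × (1.960/0.04)² = 509.89 — call this n₀.
Finite-population correction with N = 2,320: n = n₀ / (1 + (n₀−1)/N) = 509.89 / 1.219 = 418.29
Round up: n = 419.

n = 419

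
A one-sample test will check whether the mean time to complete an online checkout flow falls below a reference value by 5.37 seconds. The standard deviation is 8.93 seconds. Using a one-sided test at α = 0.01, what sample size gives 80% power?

For a one-sample z-test, n = ((z_α + z_β)·σ/δ)².
z_α = 2.326 (one-sided α = 0.01); z_β = 0.842 (power 80% → β = 0.2).
n = (3.168 × 8.93 / 5.37)² = 27.75
Round up: n = 28.

28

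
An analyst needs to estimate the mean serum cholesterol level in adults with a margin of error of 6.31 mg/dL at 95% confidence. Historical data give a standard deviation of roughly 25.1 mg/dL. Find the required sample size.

61

For a mean, the margin of error is E = z·σ/√n, so n = (zσ/E)².
At 95% confidence, z = 1.960.
n = (1.960 × 25.1 / 6.31)² = 60.79
Round up: n = 61.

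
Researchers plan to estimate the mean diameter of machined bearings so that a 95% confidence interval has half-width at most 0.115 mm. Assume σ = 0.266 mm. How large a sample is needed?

21

For a mean, the margin of error is E = z·σ/√n, so n = (zσ/E)².
At 95% confidence, z = 1.960.
n = (1.960 × 0.266 / 0.115)² = 20.55
Round up: n = 21.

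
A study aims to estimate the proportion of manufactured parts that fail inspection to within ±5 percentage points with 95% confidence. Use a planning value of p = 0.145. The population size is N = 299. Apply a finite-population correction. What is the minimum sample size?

117

For a proportion with margin E = 0.05 at 95% confidence, z = 1.960.
n = p̂(1−p̂)(z/E)² = 0.145 × 0.855 × (1.960/0.05)² = 190.50 — call this n₀.
Finite-population correction with N = 299: n = n₀ / (1 + (n₀−1)/N) = 190.50 / 1.634 = 116.59
Round up: n = 117.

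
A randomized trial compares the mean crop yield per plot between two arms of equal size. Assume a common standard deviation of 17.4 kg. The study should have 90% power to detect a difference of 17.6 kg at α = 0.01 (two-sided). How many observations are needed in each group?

30 per group

For two equal groups, n per group = 2·((z_{α/2} + z_β)·σ/δ)².
z_{α/2} = 2.576; z_β = 1.282 (power 90%).
n = 2 × (3.858 × 17.4 / 17.6)² = 2 × 14.55 = 29.10
Round up: n = 30 per group.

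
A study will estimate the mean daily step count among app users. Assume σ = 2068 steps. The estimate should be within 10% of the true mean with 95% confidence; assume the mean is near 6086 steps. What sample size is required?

45

For a mean, the margin of error is E = z·σ/√n, so n = (zσ/E)².
At 95% confidence, z = 1.960.
E = 10% of 6086 = 608.6 steps.
n = (1.960 × 2068 / 608.6)² = 44.36
Round up: n = 45.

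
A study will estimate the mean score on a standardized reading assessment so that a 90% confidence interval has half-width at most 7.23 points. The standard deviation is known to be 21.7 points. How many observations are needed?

25

For a mean, the margin of error is E = z·σ/√n, so n = (zσ/E)².
At 90% confidence, z = 1.645.
n = (1.645 × 21.7 / 7.23)² = 24.38
Round up: n = 25.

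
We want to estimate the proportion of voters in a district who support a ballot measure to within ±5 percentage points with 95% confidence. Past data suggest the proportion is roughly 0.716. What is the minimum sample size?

313

For a proportion with margin E = 0.05 at 95% confidence, z = 1.960.
n = p̂(1−p̂)(z/E)² = 0.716 × 0.284 × (1.960/0.05)² = 312.47
Round up: n = 313.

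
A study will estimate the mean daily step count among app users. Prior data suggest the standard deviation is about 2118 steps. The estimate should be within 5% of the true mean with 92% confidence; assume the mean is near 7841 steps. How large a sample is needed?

n = 90

For a mean, the margin of error is E = z·σ/√n, so n = (zσ/E)².
At 92% confidence, z = 1.751.
E = 5% of 7841 = 392.1 steps.
n = (1.751 × 2118 / 392.1)² = 89.48
Round up: n = 90.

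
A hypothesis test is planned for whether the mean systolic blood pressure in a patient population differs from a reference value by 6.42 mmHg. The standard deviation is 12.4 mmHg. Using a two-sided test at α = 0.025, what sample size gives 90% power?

For a one-sample z-test, n = ((z_{α/2} + z_β)·σ/δ)².
z_{α/2} = 2.241 (two-sided α = 0.025); z_β = 1.282 (power 90% → β = 0.1).
n = (3.523 × 12.4 / 6.42)² = 46.30
Round up: n = 47.

47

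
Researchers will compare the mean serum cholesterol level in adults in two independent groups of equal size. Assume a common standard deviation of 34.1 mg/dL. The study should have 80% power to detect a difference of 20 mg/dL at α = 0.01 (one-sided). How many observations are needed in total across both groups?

For two equal groups, n per group = 2·((z_α + z_β)·σ/δ)².
z_α = 2.326; z_β = 0.842 (power 80%).
n = 2 × (3.168 × 34.1 / 20)² = 2 × 29.18 = 58.36
Round up: n = 59 per group.
Total across both groups: 2 × 59 = 118.

118 total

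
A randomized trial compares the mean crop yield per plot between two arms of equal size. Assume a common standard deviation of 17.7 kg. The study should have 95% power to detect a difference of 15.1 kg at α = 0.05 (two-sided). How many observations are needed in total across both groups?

For two equal groups, n per group = 2·((z_{α/2} + z_β)·σ/δ)².
z_{α/2} = 1.960; z_β = 1.645 (power 95%).
n = 2 × (3.605 × 17.7 / 15.1)² = 2 × 17.86 = 35.72
Round up: n = 36 per group.
Total across both groups: 2 × 36 = 72.

72 total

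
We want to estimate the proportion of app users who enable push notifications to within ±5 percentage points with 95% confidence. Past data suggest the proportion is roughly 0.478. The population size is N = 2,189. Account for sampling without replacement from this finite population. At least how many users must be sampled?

327

For a proportion with margin E = 0.05 at 95% confidence, z = 1.960.
n = p̂(1−p̂)(z/E)² = 0.478 × 0.522 × (1.960/0.05)² = 383.42 — call this n₀.
Finite-population correction with N = 2,189: n = n₀ / (1 + (n₀−1)/N) = 383.42 / 1.175 = 326.31
Round up: n = 327.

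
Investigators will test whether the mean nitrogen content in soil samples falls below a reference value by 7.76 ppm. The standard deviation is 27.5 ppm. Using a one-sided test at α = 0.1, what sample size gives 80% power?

57

For a one-sample z-test, n = ((z_α + z_β)·σ/δ)².
z_α = 1.282 (one-sided α = 0.1); z_β = 0.842 (power 80% → β = 0.2).
n = (2.124 × 27.5 / 7.76)² = 56.66
Round up: n = 57.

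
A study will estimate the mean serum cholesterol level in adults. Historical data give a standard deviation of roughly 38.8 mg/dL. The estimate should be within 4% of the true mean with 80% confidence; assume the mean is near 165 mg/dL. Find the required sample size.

n = 57

For a mean, the margin of error is E = z·σ/√n, so n = (zσ/E)².
At 80% confidence, z = 1.282.
E = 4% of 165 = 6.6 mg/dL.
n = (1.282 × 38.8 / 6.6)² = 56.80
Round up: n = 57.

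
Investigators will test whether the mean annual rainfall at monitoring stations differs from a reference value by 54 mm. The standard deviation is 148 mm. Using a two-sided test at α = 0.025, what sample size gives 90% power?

n = 94

For a one-sample z-test, n = ((z_{α/2} + z_β)·σ/δ)².
z_{α/2} = 2.241 (two-sided α = 0.025); z_β = 1.282 (power 90% → β = 0.1).
n = (3.523 × 148 / 54)² = 93.23
Round up: n = 94.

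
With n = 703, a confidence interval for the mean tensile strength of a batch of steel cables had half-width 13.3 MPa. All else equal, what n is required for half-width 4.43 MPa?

Margin of error scales as 1/√n, so n₂ = n₁·(E₁/E₂)².
n₂ = 703 × (13.3/4.43)² = 703 × 9.014 = 6336.84
Round up: n₂ = 6337.

6337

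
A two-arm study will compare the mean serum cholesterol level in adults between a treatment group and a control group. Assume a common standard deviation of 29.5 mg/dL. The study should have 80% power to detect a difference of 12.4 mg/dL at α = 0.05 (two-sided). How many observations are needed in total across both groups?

For two equal groups, n per group = 2·((z_{α/2} + z_β)·σ/δ)².
z_{α/2} = 1.960; z_β = 0.842 (power 80%).
n = 2 × (2.802 × 29.5 / 12.4)² = 2 × 44.44 = 88.88
Round up: n = 89 per group.
Total across both groups: 2 × 89 = 178.

178 total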